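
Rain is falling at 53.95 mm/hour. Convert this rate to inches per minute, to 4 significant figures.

53.95 mm/hour × 0.0393701 in/mm × 0.0166667 hour/minute = 0.03540 in/minute.

0.03540 in/minute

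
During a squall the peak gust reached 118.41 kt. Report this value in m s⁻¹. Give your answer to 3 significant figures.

1 kt = 0.514444 m/s, so 118.41 × 0.514444 = 60.9 m/s.

60.9 m/s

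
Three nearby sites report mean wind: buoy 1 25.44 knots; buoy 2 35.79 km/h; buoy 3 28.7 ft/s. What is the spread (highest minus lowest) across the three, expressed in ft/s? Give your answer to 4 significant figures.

buoy 1: 25.44 kt = 42.9379 ft/s.
buoy 2: 35.79 km/h = 32.6170 ft/s.
Spread: 42.9379 − 28.7000 = 14.24 ft/s.

14.24 ft/s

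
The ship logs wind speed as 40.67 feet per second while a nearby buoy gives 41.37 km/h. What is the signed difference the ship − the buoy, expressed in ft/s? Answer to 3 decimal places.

the buoy: 41.37 km/h = 37.70232 ft/s.
Difference: 40.67000 − 37.70232 = 2.968 ft/s.

2.968 ft/s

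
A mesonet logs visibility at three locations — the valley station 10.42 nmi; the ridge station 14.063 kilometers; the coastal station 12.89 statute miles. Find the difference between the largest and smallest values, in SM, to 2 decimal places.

4.15 SM

the valley station: 10.42 nmi = 11.9911 SM.
the ridge station: 14.063 km = 8.7383 SM.
Spread: 12.8900 − 8.7383 = 4.15 SM.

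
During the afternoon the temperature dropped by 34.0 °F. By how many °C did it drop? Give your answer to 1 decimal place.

A change of 1 °C equals a change of 1.8 °F: Δ°C = 34.0 × 0.5556 = 18.9 °C.

18.9 °C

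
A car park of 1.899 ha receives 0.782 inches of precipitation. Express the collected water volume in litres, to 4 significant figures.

Depth: 0.782 in × 25.4 = 19.8628 mm.
Area: 1.899 ha = 18990 m².
1 mm over 1 m² is 1 L, so volume = 19.8628 × 18990 = 377194.57 L ≈ 377200 L.

377200 litres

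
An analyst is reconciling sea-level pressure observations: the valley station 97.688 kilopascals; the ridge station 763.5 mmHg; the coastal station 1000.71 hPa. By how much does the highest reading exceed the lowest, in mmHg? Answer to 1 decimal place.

30.8 mmHg

the valley station: 97.688 kPa = 732.720 mmHg.
the coastal station: 1000.71 hPa = 750.594 mmHg.
Spread: 763.500 − 732.720 = 30.8 mmHg.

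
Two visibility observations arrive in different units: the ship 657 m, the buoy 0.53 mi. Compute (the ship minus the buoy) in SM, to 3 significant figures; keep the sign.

-0.122 SM

the ship: 657 m = 0.40824 SM.
Difference: 0.40824 − 0.53000 = -0.122 SM.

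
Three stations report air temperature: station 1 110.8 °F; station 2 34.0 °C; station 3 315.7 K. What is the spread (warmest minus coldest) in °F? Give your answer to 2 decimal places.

station 1: 110.8 °F = 43.778 °C.
station 3: 315.7 K = 42.550 °C.
Spread: 43.778 − 34.000 = 9.778 °C = 17.60 °F.

17.60 °F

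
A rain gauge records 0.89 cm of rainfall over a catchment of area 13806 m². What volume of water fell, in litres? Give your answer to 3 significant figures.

123000 litres

Depth: 0.89 cm × 10 = 8.9 mm.
1 mm over 1 m² is 1 L, so volume = 8.9 × 13806 = 122873.4 L ≈ 123000 L.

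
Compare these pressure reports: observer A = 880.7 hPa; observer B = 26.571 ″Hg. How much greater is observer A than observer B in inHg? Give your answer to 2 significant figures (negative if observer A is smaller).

observer A: 880.7 hPa = 26.0071 inHg.
Difference: 26.0071 − 26.5710 = -0.56 inHg.

-0.56 inHg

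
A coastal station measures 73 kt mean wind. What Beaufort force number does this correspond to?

73 kt lies in the Beaufort 12 band (hurricane force, ≥64 kt).

Beaufort force 12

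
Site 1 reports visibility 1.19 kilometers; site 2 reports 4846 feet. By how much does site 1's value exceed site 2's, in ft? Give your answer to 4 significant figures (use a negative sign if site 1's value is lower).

site 1: 1.19 km = 3904.199 ft.
Difference: 3904.199 − 4846.000 = -941.8 ft.

-941.8 ft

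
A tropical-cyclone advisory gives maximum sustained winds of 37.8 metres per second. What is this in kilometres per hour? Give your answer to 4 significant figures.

1 m/s = 3.6 km/h, so 37.8 × 3.6 = 136.1 km/h.

136.1 km/h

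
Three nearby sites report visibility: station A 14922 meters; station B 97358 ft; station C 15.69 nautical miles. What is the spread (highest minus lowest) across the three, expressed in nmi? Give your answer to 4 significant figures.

7.966 nmi

station A: 14922 m = 8.05724 nmi.
station B: 97358 ft = 16.02307 nmi.
Spread: 16.02307 − 8.05724 = 7.966 nmi.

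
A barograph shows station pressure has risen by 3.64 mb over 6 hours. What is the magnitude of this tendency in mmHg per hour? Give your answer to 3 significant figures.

3.64 mb / 6 h × 0.750062 mmHg/mb = 0.455 mmHg/h.

0.455 mmHg per hour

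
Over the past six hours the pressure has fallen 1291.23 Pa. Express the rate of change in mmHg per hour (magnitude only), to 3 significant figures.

1.61 mmHg per hour

1291.23 Pa / 6 h × 0.00750062 mmHg/Pa = 1.61 mmHg/h.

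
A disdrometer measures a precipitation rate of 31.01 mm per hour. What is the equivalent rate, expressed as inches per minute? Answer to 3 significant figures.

31.01 mm/hour × 0.0393701 in/mm × 0.0166667 hour/minute = 0.0203 in/minute.

0.0203 in/minute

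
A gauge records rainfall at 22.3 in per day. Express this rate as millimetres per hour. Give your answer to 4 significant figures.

23.60 mm/hour

22.3 in/day × 25.4 mm/in × 0.0416667 day/hour = 23.60 mm/hour.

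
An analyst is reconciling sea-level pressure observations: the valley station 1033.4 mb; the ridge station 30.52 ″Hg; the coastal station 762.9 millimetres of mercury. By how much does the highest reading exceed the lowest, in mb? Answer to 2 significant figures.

the ridge station: 30.52 inHg = 1033.53 mb.
the coastal station: 762.9 mmHg = 1017.12 mb.
Spread: 1033.53 − 1017.12 = 16 mb.

16 mb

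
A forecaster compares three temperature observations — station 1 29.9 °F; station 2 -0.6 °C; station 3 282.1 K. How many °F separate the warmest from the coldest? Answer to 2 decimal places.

18.21 °F

station 1: 29.9 °F = -1.167 °C.
station 3: 282.1 K = 8.950 °C.
Spread: 8.950 − (-1.167) = 10.117 °C = 18.21 °F.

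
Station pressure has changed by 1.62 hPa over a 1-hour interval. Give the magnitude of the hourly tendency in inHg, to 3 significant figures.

0.0478 inHg per hour

1.62 hPa / 1 h × 0.02953 inHg/hPa = 0.0478 inHg/h.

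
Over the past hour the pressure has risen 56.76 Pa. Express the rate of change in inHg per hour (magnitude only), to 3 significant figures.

56.76 Pa / 1 h × 0.0002953 inHg/Pa = 0.0168 inHg/h.

0.0168 inHg per hour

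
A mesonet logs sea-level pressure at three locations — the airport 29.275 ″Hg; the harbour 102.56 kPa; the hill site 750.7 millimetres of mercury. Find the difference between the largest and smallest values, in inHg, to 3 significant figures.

1.01 inHg

the harbour: 102.56 kPa = 30.2859 inHg.
the hill site: 750.7 mmHg = 29.5551 inHg.
Spread: 30.2859 − 29.2750 = 1.01 inHg.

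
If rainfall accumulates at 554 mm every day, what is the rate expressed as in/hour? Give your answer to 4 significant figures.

554 mm/day × 0.0393701 in/mm × 0.0416667 day/hour = 0.9088 in/hour.

0.9088 in/hour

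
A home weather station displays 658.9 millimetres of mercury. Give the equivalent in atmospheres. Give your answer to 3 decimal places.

0.867 atm

1 mmHg = 0.00131579 atm, so 658.9 × 0.00131579 = 0.867 atm.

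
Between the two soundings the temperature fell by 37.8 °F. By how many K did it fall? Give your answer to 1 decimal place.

21.0 K

A change of 1 °C equals a change of 1.8 °F: ΔK = 37.8 × 0.5556 = 21.0 K.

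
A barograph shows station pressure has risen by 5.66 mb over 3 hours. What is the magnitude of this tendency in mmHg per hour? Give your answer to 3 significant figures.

1.42 mmHg per hour

5.66 mb / 3 h × 0.750062 mmHg/mb = 1.42 mmHg/h.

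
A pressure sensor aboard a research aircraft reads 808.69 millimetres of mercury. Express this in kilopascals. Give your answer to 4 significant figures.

1 mmHg = 0.133322 kPa, so 808.69 × 0.133322 = 107.8 kPa.

107.8 kPa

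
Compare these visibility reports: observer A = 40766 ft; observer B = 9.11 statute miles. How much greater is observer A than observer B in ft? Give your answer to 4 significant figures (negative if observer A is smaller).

-7335 ft

observer B: 9.11 SM = 48100.80 ft.
Difference: 40766.00 − 48100.80 = -7335 ft.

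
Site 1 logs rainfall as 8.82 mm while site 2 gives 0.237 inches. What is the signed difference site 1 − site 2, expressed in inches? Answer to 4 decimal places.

0.1102 in

site 1: 8.82 mm = 0.347244 in.
Difference: 0.347244 − 0.237000 = 0.1102 in.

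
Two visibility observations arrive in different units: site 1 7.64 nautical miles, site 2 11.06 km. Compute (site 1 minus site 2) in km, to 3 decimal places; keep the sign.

site 1: 7.64 nmi = 14.14928 km.
Difference: 14.14928 − 11.06000 = 3.089 km.

3.089 km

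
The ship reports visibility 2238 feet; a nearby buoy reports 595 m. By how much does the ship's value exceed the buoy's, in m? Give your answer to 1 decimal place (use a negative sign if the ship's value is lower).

the ship: 2238 ft = 682.142 m.
Difference: 682.142 − 595.000 = 87.1 m.

87.1 m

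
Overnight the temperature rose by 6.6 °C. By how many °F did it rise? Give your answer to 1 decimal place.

11.9 °F

Converting a difference, only the 9/5 scale factor applies: Δ°F = 6.6 × 1.8 = 11.9 °F.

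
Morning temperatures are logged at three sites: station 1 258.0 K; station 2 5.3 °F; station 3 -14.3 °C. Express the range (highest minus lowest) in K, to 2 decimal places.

station 1: 258.0 K = -15.150 °C.
station 2: 5.3 °F = -14.833 °C.
Spread: (-14.300) − (-15.150) = 0.850 °C.

0.85 K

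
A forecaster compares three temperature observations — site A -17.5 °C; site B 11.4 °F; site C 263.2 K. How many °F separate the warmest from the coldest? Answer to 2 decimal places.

13.59 °F

site B: 11.4 °F = -11.444 °C.
site C: 263.2 K = -9.950 °C.
Spread: (-9.950) − (-17.500) = 7.550 °C = 13.59 °F.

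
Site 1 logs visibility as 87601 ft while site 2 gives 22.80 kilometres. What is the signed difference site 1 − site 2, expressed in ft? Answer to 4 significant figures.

site 2: 22.80 km = 74803.15 ft.
Difference: 87601.00 − 74803.15 = 12800 ft.

12800 ft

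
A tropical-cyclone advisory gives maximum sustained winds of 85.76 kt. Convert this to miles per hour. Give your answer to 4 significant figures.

98.69 mph

1 kt = 1.15078 mph, so 85.76 × 1.15078 = 98.69 mph.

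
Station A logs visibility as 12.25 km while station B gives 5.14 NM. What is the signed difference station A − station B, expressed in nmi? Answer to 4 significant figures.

station A: 12.25 km = 6.61447 nmi.
Difference: 6.61447 − 5.14000 = 1.474 nmi.

1.474 nmi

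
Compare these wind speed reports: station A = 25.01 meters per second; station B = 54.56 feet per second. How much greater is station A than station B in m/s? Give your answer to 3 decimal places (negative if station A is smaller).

8.380 m/s

station B: 54.56 ft/s = 16.62989 m/s.
Difference: 25.01000 − 16.62989 = 8.380 m/s.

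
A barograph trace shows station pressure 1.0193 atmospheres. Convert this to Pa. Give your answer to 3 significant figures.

1 atm = 101325 Pa, so 1.0193 × 101325 = 103000 Pa.

103000 Pa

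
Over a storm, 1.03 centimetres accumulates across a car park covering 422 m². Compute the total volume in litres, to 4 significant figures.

4347 litres

Depth: 1.03 cm × 10 = 10.3 mm.
1 mm over 1 m² is 1 L, so volume = 10.3 × 422 = 4346.6 L ≈ 4347 L.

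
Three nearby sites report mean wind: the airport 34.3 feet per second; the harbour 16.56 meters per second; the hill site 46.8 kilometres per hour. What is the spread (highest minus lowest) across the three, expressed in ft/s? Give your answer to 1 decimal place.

20.0 ft/s

the harbour: 16.56 m/s = 54.331 ft/s.
the hill site: 46.8 km/h = 42.651 ft/s.
Spread: 54.331 − 34.300 = 20.0 ft/s.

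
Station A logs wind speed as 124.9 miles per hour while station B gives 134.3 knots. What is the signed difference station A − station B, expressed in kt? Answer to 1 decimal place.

-25.8 kt

station A: 124.9 mph = 108.535 kt.
Difference: 108.535 − 134.300 = -25.8 kt.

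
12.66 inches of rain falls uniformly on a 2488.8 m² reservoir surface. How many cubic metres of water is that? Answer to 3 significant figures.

800 cubic metres

Depth: 12.66 in × 25.4 = 321.564 mm.
1 mm over 1 m² is 1 L, so volume = 321.564 × 2488.8 = 800308.48 L = 800 m³.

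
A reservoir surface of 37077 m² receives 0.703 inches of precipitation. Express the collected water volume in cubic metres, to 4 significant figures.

Depth: 0.703 in × 25.4 = 17.8562 mm.
1 mm over 1 m² is 1 L, so volume = 17.8562 × 37077 = 662054.33 L = 662.1 m³.

662.1 cubic metres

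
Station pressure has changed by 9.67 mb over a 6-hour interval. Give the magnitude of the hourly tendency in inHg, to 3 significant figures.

9.67 mb / 6 h × 0.02953 inHg/mb = 0.0476 inHg/h.

0.0476 inHg per hour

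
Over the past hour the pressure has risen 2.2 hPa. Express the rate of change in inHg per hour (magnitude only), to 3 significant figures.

2.2 hPa / 1 h × 0.02953 inHg/hPa = 0.0650 inHg/h.

0.0650 inHg per hour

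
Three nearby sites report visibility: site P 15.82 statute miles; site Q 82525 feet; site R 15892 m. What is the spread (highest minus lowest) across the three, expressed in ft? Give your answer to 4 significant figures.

site P: 15.82 SM = 83529.60 ft.
site R: 15892 m = 52139.11 ft.
Spread: 83529.60 − 52139.11 = 31390 ft.

31390 ft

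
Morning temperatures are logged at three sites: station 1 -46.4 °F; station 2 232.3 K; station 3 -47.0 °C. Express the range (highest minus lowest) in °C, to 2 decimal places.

6.15 °C

station 1: -46.4 °F = -43.556 °C.
station 2: 232.3 K = -40.850 °C.
Spread: (-40.850) − (-47.000) = 6.150 °C.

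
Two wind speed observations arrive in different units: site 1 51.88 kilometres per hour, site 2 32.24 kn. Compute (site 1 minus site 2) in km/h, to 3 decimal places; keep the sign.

site 2: 32.24 kt = 59.70848 km/h.
Difference: 51.88000 − 59.70848 = -7.828 km/h.

-7.828 km/h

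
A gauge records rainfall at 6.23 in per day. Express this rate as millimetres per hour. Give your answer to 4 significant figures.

6.23 in/day × 25.4 mm/in × 0.0416667 day/hour = 6.593 mm/hour.

6.593 mm/hour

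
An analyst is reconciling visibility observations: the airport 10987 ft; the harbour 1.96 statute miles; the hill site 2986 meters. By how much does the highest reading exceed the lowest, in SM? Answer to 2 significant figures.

0.23 SM

the airport: 10987 ft = 2.0809 SM.
the hill site: 2986 m = 1.8554 SM.
Spread: 2.0809 − 1.8554 = 0.23 SM.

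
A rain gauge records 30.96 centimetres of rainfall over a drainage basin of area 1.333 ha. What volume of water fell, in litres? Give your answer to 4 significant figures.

Depth: 30.96 cm × 10 = 309.6 mm.
Area: 1.333 ha = 13330 m².
1 mm over 1 m² is 1 L, so volume = 309.6 × 13330 = 4126968 L ≈ 4127000 L.

4127000 litres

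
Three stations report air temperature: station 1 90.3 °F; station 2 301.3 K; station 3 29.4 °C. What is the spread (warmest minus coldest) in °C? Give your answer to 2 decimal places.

4.24 °C

station 1: 90.3 °F = 32.389 °C.
station 2: 301.3 K = 28.150 °C.
Spread: 32.389 − 28.150 = 4.239 °C.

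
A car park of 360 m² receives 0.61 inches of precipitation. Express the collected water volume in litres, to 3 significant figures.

5580 litres

Depth: 0.61 in × 25.4 = 15.494 mm.
1 mm over 1 m² is 1 L, so volume = 15.494 × 360 = 5577.84 L ≈ 5580 L.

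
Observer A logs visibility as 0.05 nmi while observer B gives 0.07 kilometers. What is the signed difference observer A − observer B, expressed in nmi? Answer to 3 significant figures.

0.0122 nmi

observer B: 0.07 km = 0.037797 nmi.
Difference: 0.050000 − 0.037797 = 0.0122 nmi.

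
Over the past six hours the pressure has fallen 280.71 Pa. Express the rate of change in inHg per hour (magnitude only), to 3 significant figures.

0.0138 inHg per hour

280.71 Pa / 6 h × 0.0002953 inHg/Pa = 0.0138 inHg/h.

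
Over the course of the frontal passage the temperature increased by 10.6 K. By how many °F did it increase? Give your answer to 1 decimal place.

19.1 °F

Converting a difference, only the 9/5 scale factor applies: Δ°F = 10.6 × 1.8 = 19.1 °F.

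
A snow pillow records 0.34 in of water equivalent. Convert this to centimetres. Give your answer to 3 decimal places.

1 in = 2.54 cm, so 0.34 × 2.54 = 0.864 cm.

0.864 cm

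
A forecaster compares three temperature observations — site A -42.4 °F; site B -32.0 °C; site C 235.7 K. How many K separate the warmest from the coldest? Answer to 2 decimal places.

9.33 K

site A: -42.4 °F = -41.333 °C.
site C: 235.7 K = -37.450 °C.
Spread: (-32.000) − (-41.333) = 9.333 °C.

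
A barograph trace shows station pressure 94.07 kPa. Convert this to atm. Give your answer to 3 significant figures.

0.928 atm

1 kPa = 0.00986923 atm, so 94.07 × 0.00986923 = 0.928 atm.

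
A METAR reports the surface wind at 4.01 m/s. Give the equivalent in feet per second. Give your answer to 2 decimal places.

1 m/s = 3.28084 ft/s, so 4.01 × 3.28084 = 13.16 ft/s.

13.16 ft/s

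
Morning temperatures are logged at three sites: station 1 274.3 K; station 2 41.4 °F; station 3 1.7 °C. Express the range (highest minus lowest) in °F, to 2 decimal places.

7.33 °F

station 1: 274.3 K = 1.150 °C.
station 2: 41.4 °F = 5.222 °C.
Spread: 5.222 − 1.150 = 4.072 °C = 7.33 °F.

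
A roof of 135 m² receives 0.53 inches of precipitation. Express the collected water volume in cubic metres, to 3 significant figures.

1.82 cubic metres

Depth: 0.53 in × 25.4 = 13.462 mm.
1 mm over 1 m² is 1 L, so volume = 13.462 × 135 = 1817.37 L = 1.82 m³.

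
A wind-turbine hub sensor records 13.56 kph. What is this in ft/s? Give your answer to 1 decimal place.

1 km/h = 0.911344 ft/s, so 13.56 × 0.911344 = 12.4 ft/s.

12.4 ft/s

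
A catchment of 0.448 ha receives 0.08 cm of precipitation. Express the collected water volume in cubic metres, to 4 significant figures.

3.584 cubic metres

Depth: 0.08 cm × 10 = 0.8 mm.
Area: 0.448 ha = 4480 m².
1 mm over 1 m² is 1 L, so volume = 0.8 × 4480 = 3584 L = 3.584 m³.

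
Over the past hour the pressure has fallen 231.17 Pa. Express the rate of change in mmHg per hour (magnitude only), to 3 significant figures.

231.17 Pa / 1 h × 0.00750062 mmHg/Pa = 1.73 mmHg/h.

1.73 mmHg per hour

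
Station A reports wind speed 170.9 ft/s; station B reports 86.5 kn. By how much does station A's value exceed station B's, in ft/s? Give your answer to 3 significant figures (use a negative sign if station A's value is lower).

station B: 86.5 kt = 145.996 ft/s.
Difference: 170.900 − 145.996 = 24.9 ft/s.

24.9 ft/s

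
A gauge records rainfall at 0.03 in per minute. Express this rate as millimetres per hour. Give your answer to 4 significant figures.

45.72 mm/hour

0.03 in/minute × 25.4 mm/in × 60 minute/hour = 45.72 mm/hour.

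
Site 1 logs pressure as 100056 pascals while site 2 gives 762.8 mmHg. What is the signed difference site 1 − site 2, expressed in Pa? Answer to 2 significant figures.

-1600 Pa

site 2: 762.8 mmHg = 101698.32 Pa.
Difference: 100056.00 − 101698.32 = -1600 Pa.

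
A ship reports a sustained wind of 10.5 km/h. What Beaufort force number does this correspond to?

10.5 km/h = 2.9 m/s, which is Beaufort 2 (light breeze, 1.6–3.3 m/s).

Beaufort force 2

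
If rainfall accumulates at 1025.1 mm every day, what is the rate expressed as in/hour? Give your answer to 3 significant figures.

1025.1 mm/day × 0.0393701 in/mm × 0.0416667 day/hour = 1.68 in/hour.

1.68 in/hour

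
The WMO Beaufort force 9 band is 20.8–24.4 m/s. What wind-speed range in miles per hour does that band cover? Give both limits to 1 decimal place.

46.5 to 54.6 mph

20.8–24.4 m/s × 2.237 = 46.5–54.6 mph.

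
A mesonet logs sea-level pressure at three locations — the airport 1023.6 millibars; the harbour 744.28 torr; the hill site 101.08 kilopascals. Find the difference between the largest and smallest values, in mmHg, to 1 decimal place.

the airport: 1023.6 mb = 767.763 mmHg.
the hill site: 101.08 kPa = 758.162 mmHg.
Spread: 767.763 − 744.280 = 23.5 mmHg.

23.5 mmHg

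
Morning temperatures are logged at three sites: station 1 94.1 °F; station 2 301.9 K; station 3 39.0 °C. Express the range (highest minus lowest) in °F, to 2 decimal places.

station 1: 94.1 °F = 34.500 °C.
station 2: 301.9 K = 28.750 °C.
Spread: 39.000 − 28.750 = 10.250 °C = 18.45 °F.

18.45 °F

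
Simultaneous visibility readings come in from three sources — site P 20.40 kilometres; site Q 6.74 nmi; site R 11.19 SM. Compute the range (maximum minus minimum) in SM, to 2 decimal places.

site P: 20.40 km = 12.6760 SM.
site Q: 6.74 nmi = 7.7563 SM.
Spread: 12.6760 − 7.7563 = 4.92 SM.

4.92 SM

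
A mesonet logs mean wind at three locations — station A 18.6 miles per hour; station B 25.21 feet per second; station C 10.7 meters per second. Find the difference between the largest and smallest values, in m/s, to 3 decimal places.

station A: 18.6 mph = 8.31494 m/s.
station B: 25.21 ft/s = 7.68401 m/s.
Spread: 10.70000 − 7.68401 = 3.016 m/s.

3.016 m/s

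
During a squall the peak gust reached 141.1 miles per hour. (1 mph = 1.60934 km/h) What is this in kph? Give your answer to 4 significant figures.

1 mph = 1.60934 km/h, so 141.1 × 1.60934 = 227.1 km/h.

227.1 km/h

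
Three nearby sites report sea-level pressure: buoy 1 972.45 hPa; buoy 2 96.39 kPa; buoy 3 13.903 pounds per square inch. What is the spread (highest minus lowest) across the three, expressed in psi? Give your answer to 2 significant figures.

buoy 1: 972.45 hPa = 14.1042 psi.
buoy 2: 96.39 kPa = 13.9802 psi.
Spread: 14.1042 − 13.9030 = 0.20 psi.

0.20 psi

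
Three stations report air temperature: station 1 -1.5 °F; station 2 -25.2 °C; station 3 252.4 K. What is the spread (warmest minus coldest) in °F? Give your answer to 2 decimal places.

11.86 °F

station 1: -1.5 °F = -18.611 °C.
station 3: 252.4 K = -20.750 °C.
Spread: (-18.611) − (-25.200) = 6.589 °C = 11.86 °F.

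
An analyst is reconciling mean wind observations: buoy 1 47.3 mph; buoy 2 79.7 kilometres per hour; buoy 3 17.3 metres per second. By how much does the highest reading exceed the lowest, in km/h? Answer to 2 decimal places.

buoy 1: 47.3 mph = 76.1220 km/h.
buoy 3: 17.3 m/s = 62.2800 km/h.
Spread: 79.7000 − 62.2800 = 17.42 km/h.

17.42 km/h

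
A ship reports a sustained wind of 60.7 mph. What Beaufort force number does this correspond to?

60.7 mph = 27.1 m/s, which is Beaufort 10 (storm, 24.5–28.4 m/s).

Beaufort force 10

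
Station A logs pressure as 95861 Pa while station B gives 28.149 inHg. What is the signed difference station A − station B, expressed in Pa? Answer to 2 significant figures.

540 Pa

station B: 28.149 inHg = 95323.46 Pa.
Difference: 95861.00 − 95323.46 = 540 Pa.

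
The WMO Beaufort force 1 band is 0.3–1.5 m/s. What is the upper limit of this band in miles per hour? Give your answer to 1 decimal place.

3.4 mph

0.3–1.5 m/s × 2.237 = 0.7–3.4 mph.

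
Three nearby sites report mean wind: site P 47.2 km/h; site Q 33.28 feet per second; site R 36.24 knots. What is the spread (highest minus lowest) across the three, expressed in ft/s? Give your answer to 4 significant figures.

27.89 ft/s

site P: 47.2 km/h = 43.0155 ft/s.
site R: 36.24 kt = 61.1662 ft/s.
Spread: 61.1662 − 33.2800 = 27.89 ft/s.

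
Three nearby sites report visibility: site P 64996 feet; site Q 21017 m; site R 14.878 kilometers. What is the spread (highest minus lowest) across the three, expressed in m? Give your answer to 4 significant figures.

site P: 64996 ft = 19810.78 m.
site R: 14.878 km = 14878.00 m.
Spread: 21017.00 − 14878.00 = 6139 m.

6139 m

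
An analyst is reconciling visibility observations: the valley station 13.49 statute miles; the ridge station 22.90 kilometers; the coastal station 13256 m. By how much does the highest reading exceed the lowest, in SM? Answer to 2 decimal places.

5.99 SM

the ridge station: 22.90 km = 14.2294 SM.
the coastal station: 13256 m = 8.2369 SM.
Spread: 14.2294 − 8.2369 = 5.99 SM.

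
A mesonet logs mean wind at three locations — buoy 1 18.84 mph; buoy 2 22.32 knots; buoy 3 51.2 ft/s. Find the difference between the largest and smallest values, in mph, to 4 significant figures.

buoy 2: 22.32 kt = 25.6854 mph.
buoy 3: 51.2 ft/s = 34.9091 mph.
Spread: 34.9091 − 18.8400 = 16.07 mph.

16.07 mph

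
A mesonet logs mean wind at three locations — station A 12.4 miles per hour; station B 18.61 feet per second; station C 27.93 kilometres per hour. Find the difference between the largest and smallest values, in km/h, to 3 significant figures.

7.97 km/h

station A: 12.4 mph = 19.9559 km/h.
station B: 18.61 ft/s = 20.4204 km/h.
Spread: 27.9300 − 19.9559 = 7.97 km/h.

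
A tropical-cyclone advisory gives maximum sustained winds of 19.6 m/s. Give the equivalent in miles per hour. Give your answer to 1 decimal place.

1 m/s = 2.23694 mph, so 19.6 × 2.23694 = 43.8 mph.

43.8 mph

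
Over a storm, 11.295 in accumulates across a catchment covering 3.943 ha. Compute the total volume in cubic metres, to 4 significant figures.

Depth: 11.295 in × 25.4 = 286.893 mm.
Area: 3.943 ha = 39430 m².
1 mm over 1 m² is 1 L, so volume = 286.893 × 39430 = 11312191 L = 11310 m³.

11310 cubic metres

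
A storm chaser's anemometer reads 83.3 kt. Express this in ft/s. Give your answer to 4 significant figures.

1 kt = 1.68781 ft/s, so 83.3 × 1.68781 = 140.6 ft/s.

140.6 ft/s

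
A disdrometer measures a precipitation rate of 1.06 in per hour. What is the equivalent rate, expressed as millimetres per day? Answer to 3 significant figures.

646 mm/day

1.06 in/hour × 25.4 mm/in × 24 hour/day = 646 mm/day.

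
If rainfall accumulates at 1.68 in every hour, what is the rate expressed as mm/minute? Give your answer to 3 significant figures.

0.711 mm/minute

1.68 in/hour × 25.4 mm/in × 0.0166667 hour/minute = 0.711 mm/minute.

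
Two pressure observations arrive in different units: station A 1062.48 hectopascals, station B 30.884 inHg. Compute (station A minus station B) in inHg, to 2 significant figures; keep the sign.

station A: 1062.48 hPa = 31.3750 inHg.
Difference: 31.3750 − 30.8840 = 0.49 inHg.

0.49 inHg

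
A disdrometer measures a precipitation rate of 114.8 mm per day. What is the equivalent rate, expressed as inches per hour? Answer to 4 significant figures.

0.1883 in/hour

114.8 mm/day × 0.0393701 in/mm × 0.0416667 day/hour = 0.1883 in/hour.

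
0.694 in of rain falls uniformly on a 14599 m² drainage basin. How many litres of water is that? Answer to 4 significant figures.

257300 litres

Depth: 0.694 in × 25.4 = 17.6276 mm.
1 mm over 1 m² is 1 L, so volume = 17.6276 × 14599 = 257345.33 L ≈ 257300 L.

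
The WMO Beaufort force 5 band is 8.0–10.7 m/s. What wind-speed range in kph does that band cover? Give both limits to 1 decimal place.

28.8 to 38.5 km/h

8.0–10.7 m/s × 3.6 = 28.8–38.5 km/h.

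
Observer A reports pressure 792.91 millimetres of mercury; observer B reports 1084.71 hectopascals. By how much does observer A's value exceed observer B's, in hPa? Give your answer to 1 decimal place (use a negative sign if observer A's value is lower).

-27.6 hPa

observer A: 792.91 mmHg = 1057.127 hPa.
Difference: 1057.127 − 1084.710 = -27.6 hPa.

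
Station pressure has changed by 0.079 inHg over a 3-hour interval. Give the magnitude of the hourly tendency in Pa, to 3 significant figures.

89.2 Pa per hour

0.079 inHg / 3 h × 3386.39 Pa/inHg = 89.2 Pa/h.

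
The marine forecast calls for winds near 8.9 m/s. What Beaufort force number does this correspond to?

8.9 m/s lies in the Beaufort 5 band (fresh breeze, 8.0–10.7 m/s).

Beaufort force 5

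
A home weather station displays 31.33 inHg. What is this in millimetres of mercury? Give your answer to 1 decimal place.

795.8 mmHg

1 inHg = 25.4 mmHg, so 31.33 × 25.4 = 795.8 mmHg.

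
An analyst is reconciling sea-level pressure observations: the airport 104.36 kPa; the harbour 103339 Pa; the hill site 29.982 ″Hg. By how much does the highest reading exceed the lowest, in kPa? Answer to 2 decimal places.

2.83 kPa

the harbour: 103339 Pa = 103.3390 kPa.
the hill site: 29.982 inHg = 101.5307 kPa.
Spread: 104.3600 − 101.5307 = 2.83 kPa.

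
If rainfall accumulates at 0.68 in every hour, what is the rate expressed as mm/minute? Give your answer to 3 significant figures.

0.288 mm/minute

0.68 in/hour × 25.4 mm/in × 0.0166667 hour/minute = 0.288 mm/minute.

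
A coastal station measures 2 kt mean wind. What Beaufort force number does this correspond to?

2 kt lies in the Beaufort 1 band (light air, 1–3 kt).

Beaufort force 1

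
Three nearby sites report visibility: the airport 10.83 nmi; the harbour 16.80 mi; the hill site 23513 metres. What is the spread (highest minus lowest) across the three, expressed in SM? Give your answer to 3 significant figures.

the airport: 10.83 nmi = 12.4629 SM.
the hill site: 23513 m = 14.6103 SM.
Spread: 16.8000 − 12.4629 = 4.34 SM.

4.34 SM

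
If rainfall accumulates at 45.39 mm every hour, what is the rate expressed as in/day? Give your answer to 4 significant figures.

45.39 mm/hour × 0.0393701 in/mm × 24 hour/day = 42.89 in/day.

42.89 in/day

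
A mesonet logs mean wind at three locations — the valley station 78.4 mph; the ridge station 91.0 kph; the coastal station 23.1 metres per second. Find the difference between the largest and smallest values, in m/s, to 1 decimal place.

the valley station: 78.4 mph = 35.048 m/s.
the ridge station: 91.0 km/h = 25.278 m/s.
Spread: 35.048 − 23.100 = 11.9 m/s.

11.9 m/s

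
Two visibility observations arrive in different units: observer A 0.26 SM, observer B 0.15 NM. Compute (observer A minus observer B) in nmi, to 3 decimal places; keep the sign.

0.076 nmi

observer A: 0.26 SM = 0.22593 nmi.
Difference: 0.22593 − 0.15000 = 0.076 nmi.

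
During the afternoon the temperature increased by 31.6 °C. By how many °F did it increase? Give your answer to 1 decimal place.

For a temperature change the 32° offset cancels: Δ°F = 31.6 × 1.8 = 56.9 °F.

56.9 °F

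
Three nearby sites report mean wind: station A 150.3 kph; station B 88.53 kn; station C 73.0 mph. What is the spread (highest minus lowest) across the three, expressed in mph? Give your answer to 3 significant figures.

station A: 150.3 km/h = 93.392 mph.
station B: 88.53 kt = 101.879 mph.
Spread: 101.879 − 73.000 = 28.9 mph.

28.9 mph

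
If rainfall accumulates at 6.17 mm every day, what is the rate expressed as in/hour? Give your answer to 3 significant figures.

0.0101 in/hour

6.17 mm/day × 0.0393701 in/mm × 0.0416667 day/hour = 0.0101 in/hour.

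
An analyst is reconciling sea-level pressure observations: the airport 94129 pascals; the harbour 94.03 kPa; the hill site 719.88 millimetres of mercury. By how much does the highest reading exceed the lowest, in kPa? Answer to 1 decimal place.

1.9 kPa

the airport: 94129 Pa = 94.129 kPa.
the hill site: 719.88 mmHg = 95.976 kPa.
Spread: 95.976 − 94.030 = 1.9 kPa.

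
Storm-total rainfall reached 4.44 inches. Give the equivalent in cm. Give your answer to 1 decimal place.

11.3 cm

1 in = 2.54 cm, so 4.44 × 2.54 = 11.3 cm.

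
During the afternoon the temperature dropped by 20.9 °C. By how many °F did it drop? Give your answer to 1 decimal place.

A change of 1 °C equals a change of 1.8 °F: Δ°F = 20.9 × 1.8 = 37.6 °F.

37.6 °F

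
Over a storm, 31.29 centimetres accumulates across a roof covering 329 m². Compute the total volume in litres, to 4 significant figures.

Depth: 31.29 cm × 10 = 312.9 mm.
1 mm over 1 m² is 1 L, so volume = 312.9 × 329 = 102944.1 L ≈ 102900 L.

102900 litres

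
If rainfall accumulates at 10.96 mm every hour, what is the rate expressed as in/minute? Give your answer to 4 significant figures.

10.96 mm/hour × 0.0393701 in/mm × 0.0166667 hour/minute = 0.007192 in/minute.

0.007192 in/minute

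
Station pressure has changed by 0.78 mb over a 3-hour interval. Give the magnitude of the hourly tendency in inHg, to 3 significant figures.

0.00768 inHg per hour

0.78 mb / 3 h × 0.02953 inHg/mb = 0.00768 inHg/h.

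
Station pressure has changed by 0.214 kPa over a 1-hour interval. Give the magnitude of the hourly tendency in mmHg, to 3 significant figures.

0.214 kPa / 1 h × 7.50062 mmHg/kPa = 1.61 mmHg/h.

1.61 mmHg per hour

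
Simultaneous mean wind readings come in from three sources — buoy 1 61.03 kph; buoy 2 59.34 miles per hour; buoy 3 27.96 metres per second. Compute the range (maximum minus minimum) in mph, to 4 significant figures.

24.62 mph

buoy 1: 61.03 km/h = 37.9223 mph.
buoy 3: 27.96 m/s = 62.5447 mph.
Spread: 62.5447 − 37.9223 = 24.62 mph.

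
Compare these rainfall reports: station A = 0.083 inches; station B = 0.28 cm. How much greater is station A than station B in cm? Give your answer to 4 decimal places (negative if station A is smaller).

station A: 0.083 in = 0.210820 cm.
Difference: 0.210820 − 0.280000 = -0.0692 cm.

-0.0692 cm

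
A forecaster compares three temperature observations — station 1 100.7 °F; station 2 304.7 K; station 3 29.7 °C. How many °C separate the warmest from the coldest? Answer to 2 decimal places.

8.47 °C

station 1: 100.7 °F = 38.167 °C.
station 2: 304.7 K = 31.550 °C.
Spread: 38.167 − 29.700 = 8.467 °C.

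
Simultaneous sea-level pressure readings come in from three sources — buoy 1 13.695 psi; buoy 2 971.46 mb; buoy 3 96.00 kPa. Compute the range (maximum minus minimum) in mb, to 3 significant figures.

buoy 1: 13.695 psi = 944.237 mb.
buoy 3: 96.00 kPa = 960.000 mb.
Spread: 971.460 − 944.237 = 27.2 mb.

27.2 mb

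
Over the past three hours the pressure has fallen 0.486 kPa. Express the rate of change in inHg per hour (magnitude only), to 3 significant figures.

0.486 kPa / 3 h × 0.2953 inHg/kPa = 0.0478 inHg/h.

0.0478 inHg per hour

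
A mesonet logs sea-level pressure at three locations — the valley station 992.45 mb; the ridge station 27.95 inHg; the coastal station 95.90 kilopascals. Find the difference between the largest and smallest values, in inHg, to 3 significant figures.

the valley station: 992.45 mb = 29.3070 inHg.
the coastal station: 95.90 kPa = 28.3193 inHg.
Spread: 29.3070 − 27.9500 = 1.36 inHg.

1.36 inHg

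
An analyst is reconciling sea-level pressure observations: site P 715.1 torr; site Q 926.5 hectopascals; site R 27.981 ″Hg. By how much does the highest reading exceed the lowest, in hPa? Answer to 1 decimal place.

site P: 715.1 mmHg = 953.388 hPa.
site R: 27.981 inHg = 947.546 hPa.
Spread: 953.388 − 926.500 = 26.9 hPa.

26.9 hPa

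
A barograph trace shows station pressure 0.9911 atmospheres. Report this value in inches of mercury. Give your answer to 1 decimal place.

1 atm = 29.9213 inHg, so 0.9911 × 29.9213 = 29.7 inHg.

29.7 inHg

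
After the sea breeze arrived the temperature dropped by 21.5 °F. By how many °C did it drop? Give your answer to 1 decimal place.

11.9 °C

For a temperature change the 32° offset cancels: Δ°C = 21.5 × 0.5556 = 11.9 °C.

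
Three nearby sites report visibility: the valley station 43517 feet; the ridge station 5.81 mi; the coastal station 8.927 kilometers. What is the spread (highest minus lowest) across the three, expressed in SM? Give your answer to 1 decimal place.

the valley station: 43517 ft = 8.242 SM.
the coastal station: 8.927 km = 5.547 SM.
Spread: 8.242 − 5.547 = 2.7 SM.

2.7 SM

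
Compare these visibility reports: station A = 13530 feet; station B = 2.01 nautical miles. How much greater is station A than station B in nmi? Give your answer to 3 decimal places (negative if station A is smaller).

station A: 13530 ft = 2.22675 nmi.
Difference: 2.22675 − 2.01000 = 0.217 nmi.

0.217 nmi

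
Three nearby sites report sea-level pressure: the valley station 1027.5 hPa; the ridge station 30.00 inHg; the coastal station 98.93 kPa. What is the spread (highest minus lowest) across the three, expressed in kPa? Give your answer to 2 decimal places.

3.82 kPa

the valley station: 1027.5 hPa = 102.7500 kPa.
the ridge station: 30.00 inHg = 101.5917 kPa.
Spread: 102.7500 − 98.9300 = 3.82 kPa.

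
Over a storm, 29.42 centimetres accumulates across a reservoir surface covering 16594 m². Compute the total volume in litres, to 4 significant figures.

4882000 litres

Depth: 29.42 cm × 10 = 294.2 mm.
1 mm over 1 m² is 1 L, so volume = 294.2 × 16594 = 4881954.8 L ≈ 4882000 L.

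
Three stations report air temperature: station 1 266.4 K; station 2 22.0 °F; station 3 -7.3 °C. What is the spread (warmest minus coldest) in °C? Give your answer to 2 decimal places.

1.74 °C

station 1: 266.4 K = -6.750 °C.
station 2: 22.0 °F = -5.556 °C.
Spread: (-5.556) − (-7.300) = 1.744 °C.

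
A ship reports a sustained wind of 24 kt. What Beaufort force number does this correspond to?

24 kt lies in the Beaufort 6 band (strong breeze, 22–27 kt).

Beaufort force 6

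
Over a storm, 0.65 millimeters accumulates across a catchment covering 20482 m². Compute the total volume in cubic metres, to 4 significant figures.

13.31 cubic metres

1 mm over 1 m² is 1 L, so volume = 0.65 × 20482 = 13313.3 L = 13.31 m³.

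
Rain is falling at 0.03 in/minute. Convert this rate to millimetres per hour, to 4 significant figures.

45.72 mm/hour

0.03 in/minute × 25.4 mm/in × 60 minute/hour = 45.72 mm/hour.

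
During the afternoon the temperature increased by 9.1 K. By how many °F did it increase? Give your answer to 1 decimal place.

16.4 °F

Converting a difference, only the 9/5 scale factor applies: Δ°F = 9.1 × 1.8 = 16.4 °F.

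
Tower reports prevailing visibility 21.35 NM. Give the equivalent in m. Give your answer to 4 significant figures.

39540 m

1 nmi = 1852 m, so 21.35 × 1852 = 39540 m.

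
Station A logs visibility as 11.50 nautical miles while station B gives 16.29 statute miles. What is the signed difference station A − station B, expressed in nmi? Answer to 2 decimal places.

-2.66 nmi

station B: 16.29 SM = 14.1556 nmi.
Difference: 11.5000 − 14.1556 = -2.66 nmi.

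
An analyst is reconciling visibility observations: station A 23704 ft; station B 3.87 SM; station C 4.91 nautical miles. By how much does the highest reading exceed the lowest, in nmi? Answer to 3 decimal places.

1.547 nmi

station A: 23704 ft = 3.90118 nmi.
station B: 3.87 SM = 3.36294 nmi.
Spread: 4.91000 − 3.36294 = 1.547 nmi.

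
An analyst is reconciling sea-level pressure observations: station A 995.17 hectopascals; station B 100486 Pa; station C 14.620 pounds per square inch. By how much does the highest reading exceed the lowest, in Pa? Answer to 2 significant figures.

station A: 995.17 hPa = 99517.00 Pa.
station C: 14.620 psi = 100801.35 Pa.
Spread: 100801.35 − 99517.00 = 1300 Pa.

1300 Pa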